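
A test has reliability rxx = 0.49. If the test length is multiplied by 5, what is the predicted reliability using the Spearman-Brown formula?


r_new = (n * rxx) / (1 + (n-1) * rxx)
r_new = (5 * 0.49) / (1 + 4 * 0.49)
r_new = 2.45 / 2.96
r_new = 0.8277

0.8277


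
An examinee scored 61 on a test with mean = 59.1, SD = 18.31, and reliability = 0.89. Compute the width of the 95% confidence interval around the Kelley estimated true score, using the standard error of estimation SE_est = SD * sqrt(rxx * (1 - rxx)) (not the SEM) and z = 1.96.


True score estimate = 0.89*61 + 0.11*59.1 = 60.791
SE_est = SD * sqrt(rxx * (1 - rxx)) = 18.31 * sqrt(0.89 * 0.11) = 18.31 * sqrt(0.0979) = 5.729011
CI = T_est +/- z * SE_est, so width = 2 * z * SE_est = 2 * 1.96 * 5.729011
Width = 22.4577

22.4577


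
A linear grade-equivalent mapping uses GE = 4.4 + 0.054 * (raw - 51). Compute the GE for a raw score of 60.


raw - median = 60 - 51 = 9
slope * diff = 0.054 * 9 = 0.486
GE = 4.4 + 0.486
GE = 4.886

4.886


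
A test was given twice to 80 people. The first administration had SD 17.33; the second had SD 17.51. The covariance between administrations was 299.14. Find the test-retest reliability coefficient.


r = cov(X,Y) / (SD_X * SD_Y)
r = 299.14 / (17.33 * 17.51)
r = 299.14 / 303.4483
r = 0.9858

0.9858


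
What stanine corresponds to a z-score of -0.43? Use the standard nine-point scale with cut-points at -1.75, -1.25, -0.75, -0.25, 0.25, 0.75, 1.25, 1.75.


Stanine boundaries: [-1.75, -1.25, -0.75, -0.25, 0.25, 0.75, 1.25, 1.75]
z = -0.43
Check each boundary:
  z >= -1.75 -> could be stanine 2
  z >= -1.25 -> could be stanine 3
  z >= -0.75 -> could be stanine 4
  z < -0.25
  z < 0.25
  z < 0.75
  z < 1.25
  z < 1.75
Highest qualifying boundary gives stanine = 4

4


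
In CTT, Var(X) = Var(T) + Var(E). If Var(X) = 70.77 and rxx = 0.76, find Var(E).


var_true = rxx * var_obs = 0.76 * 70.77 = 53.7852
var_error = var_obs - var_true
var_error = 70.77 - 53.7852
var_error = 16.9848

16.9848


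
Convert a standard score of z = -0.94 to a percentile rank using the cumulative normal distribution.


CDF(z) = 0.5 * (1 + erf(z/sqrt(2)))
erf(-0.6647) = -0.6528
CDF = 0.1736
Percentile rank = 0.1736 * 100 = 17.36

17.36


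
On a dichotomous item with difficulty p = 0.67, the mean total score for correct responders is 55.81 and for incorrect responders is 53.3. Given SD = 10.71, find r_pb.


q = 1 - p = 0.33
rpb = ((M1 - M0) / SD) * sqrt(p * q)
rpb = ((55.81 - 53.3) / 10.71) * sqrt(0.67 * 0.33)
rpb = 0.1102

0.1102


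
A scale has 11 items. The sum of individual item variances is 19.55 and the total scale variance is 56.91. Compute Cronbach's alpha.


alpha = (k/(k-1)) * (1 - sum(si^2)/s_total^2)
= (11/10) * (1 - 19.55/56.91)
alpha = 0.7221

0.7221


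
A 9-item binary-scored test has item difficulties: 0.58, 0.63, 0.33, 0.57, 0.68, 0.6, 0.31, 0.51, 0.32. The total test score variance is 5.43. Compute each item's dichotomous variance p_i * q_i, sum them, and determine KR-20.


For each item, compute p_i * q_i:
  Item 1: 0.58 * 0.42 = 0.2436
  Item 2: 0.63 * 0.37 = 0.2331
  Item 3: 0.33 * 0.67 = 0.2211
  Item 4: 0.57 * 0.43 = 0.2451
  Item 5: 0.68 * 0.32 = 0.2176
  Item 6: 0.6 * 0.4 = 0.24
  Item 7: 0.31 * 0.69 = 0.2139
  Item 8: 0.51 * 0.49 = 0.2499
  Item 9: 0.32 * 0.68 = 0.2176
Sum(p_i * q_i) = 0.2436 + 0.2331 + 0.2211 + 0.2451 + 0.2176 + 0.24 + 0.2139 + 0.2499 + 0.2176 = 2.0819
KR-20 = (k/(k-1)) * (1 - Sum(p_i*q_i) / Var_total)
= (9/8) * (1 - 2.0819/5.43)
= 1.125 * 0.6166
KR-20 = 0.6937

0.6937


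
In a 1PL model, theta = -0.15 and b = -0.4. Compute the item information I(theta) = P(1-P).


P = 1/(1+exp(-(-0.15--0.4))) = 0.5622
I = P*(1-P) = 0.5622 * 0.4378
I = 0.2461

0.2461


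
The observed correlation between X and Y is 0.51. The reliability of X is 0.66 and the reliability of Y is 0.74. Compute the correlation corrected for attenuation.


r_corrected = rxy / sqrt(rxx * ryy)
= 0.51 / sqrt(0.66 * 0.74)
= 0.51 / sqrt(0.4884)
= 0.51 / 0.698856
r_corrected = 0.7298

0.7298


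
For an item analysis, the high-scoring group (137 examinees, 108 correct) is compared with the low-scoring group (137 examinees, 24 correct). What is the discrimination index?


p_upper = 108/137 = 0.7883
p_lower = 24/137 = 0.1752
D = 0.7883 - 0.1752 = 0.6131

0.6131


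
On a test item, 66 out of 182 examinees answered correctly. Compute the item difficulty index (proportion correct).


Item difficulty p = number correct / total examinees
p = 66 / 182
p = 0.3626

0.3626


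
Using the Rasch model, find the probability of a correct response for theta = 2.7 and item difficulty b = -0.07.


theta - b = 2.7 - -0.07 = 2.77
exp(-(theta - b)) = exp(-2.77) = 0.0627
P = 1 / (1 + 0.0627)
P = 0.941

0.941


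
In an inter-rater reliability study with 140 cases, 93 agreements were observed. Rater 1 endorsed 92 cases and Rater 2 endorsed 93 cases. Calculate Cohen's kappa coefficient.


P_o = 93/140 = 0.664286
P_e = (92*93 + 48*47) / 19600 = 0.551633
kappa = (P_o - P_e) / (1 - P_e)
kappa = (0.664286 - 0.551633) / (1 - 0.551633)
kappa = 0.2513

0.2513


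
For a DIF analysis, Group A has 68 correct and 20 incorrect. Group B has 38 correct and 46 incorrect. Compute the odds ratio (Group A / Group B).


Odds_A = 68/20 = 3.4
Odds_B = 38/46 = 0.8261
OR = Odds_A / Odds_B = 3.4 / 0.8261
Exactly, OR = (68 * 46) / (20 * 38) = 3128 / 760
OR = 4.1158

4.1158


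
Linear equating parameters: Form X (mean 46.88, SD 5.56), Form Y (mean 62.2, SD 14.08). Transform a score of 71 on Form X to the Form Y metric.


slope = SD_Y / SD_X = 14.08 / 5.56 ~ 2.5324
intercept = mean_Y - slope * mean_X = 62.2 - (14.08 / 5.56) * 46.88 ~ -56.5177
Y = slope * X + intercept. To avoid rounding drift from the rounded slope/intercept, evaluate the equivalent form Y = mean_Y + SD_Y * (X - mean_X) / SD_X at full precision:
Y = 62.2 + 14.08 * (71 - 46.88) / 5.56
Y = 62.2 + 14.08 * 24.12 / 5.56
Y = 62.2 + 339.6096 / 5.56
Y = 62.2 + 61.0809
Y = 123.2809

123.2809


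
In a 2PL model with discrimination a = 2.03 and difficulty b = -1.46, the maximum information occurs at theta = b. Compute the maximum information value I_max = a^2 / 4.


For 2PL, max info at theta = b = -1.46
I_max = a^2 / 4 = 2.03^2 / 4
= 4.1209 / 4
I_max = 1.0302

1.0302


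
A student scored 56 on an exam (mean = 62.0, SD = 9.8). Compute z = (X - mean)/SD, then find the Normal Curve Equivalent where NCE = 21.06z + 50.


z = (X - mean) / SD = (56 - 62.0) / 9.8
z = -6.0 / 9.8
z = -0.6122
NCE = NCE = 21.06z + 50
Carry z at full precision (z = -6.0 / 9.8) into the conversion:
NCE = 21.06 * (-6.0 / 9.8) + 50 = -126.36 / 9.8 + 50
NCE = -12.8939 + 50
NCE = 37.1061

37.1061


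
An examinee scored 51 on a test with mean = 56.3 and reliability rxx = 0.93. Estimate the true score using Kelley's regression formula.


T_est = rxx * X + (1 - rxx) * mean
T_est = 0.93 * 51 + 0.07 * 56.3
T_est = 47.43 + 3.941
T_est = 51.371

51.371


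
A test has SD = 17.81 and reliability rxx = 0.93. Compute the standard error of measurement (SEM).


SEM = SD * sqrt(1 - rxx)
SEM = 17.81 * sqrt(1 - 0.93)
SEM = 17.81 * sqrt(0.07) = 17.81 * 0.264575
SEM = 4.7121

4.7121


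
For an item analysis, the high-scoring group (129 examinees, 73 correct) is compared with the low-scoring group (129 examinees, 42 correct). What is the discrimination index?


p_upper = 73/129 = 0.5659
p_lower = 42/129 = 0.3256
D = 0.5659 - 0.3256 = 0.2403

0.2403


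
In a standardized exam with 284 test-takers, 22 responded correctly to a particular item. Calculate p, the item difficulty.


Item difficulty p = number correct / total examinees
p = 22 / 284
p = 0.0775

0.0775


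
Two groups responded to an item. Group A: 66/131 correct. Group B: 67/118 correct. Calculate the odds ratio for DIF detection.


Odds_A = 66/65 = 1.0154
Odds_B = 67/51 = 1.3137
OR = Odds_A / Odds_B = 1.0154 / 1.3137
Exactly, OR = (66 * 51) / (65 * 67) = 3366 / 4355
OR = 0.7729

0.7729


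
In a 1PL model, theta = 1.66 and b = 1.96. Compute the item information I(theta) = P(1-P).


P = 1/(1+exp(-(1.66-1.96))) = 0.4256
I = P*(1-P) = 0.4256 * 0.5744
I = 0.2445

0.2445


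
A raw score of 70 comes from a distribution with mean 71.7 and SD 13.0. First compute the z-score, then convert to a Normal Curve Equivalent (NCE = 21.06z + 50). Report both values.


z = (X - mean) / SD = (70 - 71.7) / 13.0
z = -1.7 / 13.0
z = -0.1308
NCE = NCE = 21.06z + 50
Carry z at full precision (z = -1.7 / 13.0) into the conversion:
NCE = 21.06 * (-1.7 / 13.0) + 50 = -35.802 / 13.0 + 50
NCE = -2.754 + 50
NCE = 47.246

47.246


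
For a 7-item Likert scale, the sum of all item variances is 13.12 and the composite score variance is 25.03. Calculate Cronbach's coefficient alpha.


alpha = (k/(k-1)) * (1 - sum(si^2)/s_total^2)
= (7/6) * (1 - 13.12/25.03)
alpha = 0.5551

0.5551


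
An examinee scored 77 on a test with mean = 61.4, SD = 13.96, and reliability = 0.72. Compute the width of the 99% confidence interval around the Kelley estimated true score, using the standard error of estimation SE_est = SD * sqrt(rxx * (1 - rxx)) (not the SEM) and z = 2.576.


True score estimate = 0.72*77 + 0.28*61.4 = 72.632
SE_est = SD * sqrt(rxx * (1 - rxx)) = 13.96 * sqrt(0.72 * 0.28) = 13.96 * sqrt(0.2016) = 6.268024
CI = T_est +/- z * SE_est, so width = 2 * z * SE_est = 2 * 2.576 * 6.268024
Width = 32.2929

32.2929


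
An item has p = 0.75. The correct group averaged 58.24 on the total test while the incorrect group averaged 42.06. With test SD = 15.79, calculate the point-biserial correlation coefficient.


q = 1 - p = 0.25
rpb = ((M1 - M0) / SD) * sqrt(p * q)
rpb = ((58.24 - 42.06) / 15.79) * sqrt(0.75 * 0.25)
rpb = 0.4437

0.4437


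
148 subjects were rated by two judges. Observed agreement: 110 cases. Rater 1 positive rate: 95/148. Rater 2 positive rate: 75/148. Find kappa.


P_o = 110/148 = 0.743243
P_e = (95*75 + 53*73) / 21904 = 0.501917
kappa = (P_o - P_e) / (1 - P_e)
kappa = (0.743243 - 0.501917) / (1 - 0.501917)
kappa = 0.4845

0.4845


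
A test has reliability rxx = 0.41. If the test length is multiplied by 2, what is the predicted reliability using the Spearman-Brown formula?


r_new = (n * rxx) / (1 + (n-1) * rxx)
r_new = (2 * 0.41) / (1 + 1 * 0.41)
r_new = 0.82 / 1.41
r_new = 0.5816

0.5816


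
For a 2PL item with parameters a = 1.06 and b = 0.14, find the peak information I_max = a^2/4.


For 2PL, max info at theta = b = 0.14
I_max = a^2 / 4 = 1.06^2 / 4
= 1.1236 / 4
I_max = 0.2809

0.2809


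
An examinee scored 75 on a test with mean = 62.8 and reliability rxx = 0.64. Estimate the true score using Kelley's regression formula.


T_est = rxx * X + (1 - rxx) * mean
T_est = 0.64 * 75 + 0.36 * 62.8
T_est = 48.0 + 22.608
T_est = 70.608

70.608


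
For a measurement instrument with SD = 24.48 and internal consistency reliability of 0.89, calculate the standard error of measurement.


SEM = SD * sqrt(1 - rxx)
SEM = 24.48 * sqrt(1 - 0.89)
SEM = 24.48 * sqrt(0.11) = 24.48 * 0.331662
SEM = 8.1191

8.1191


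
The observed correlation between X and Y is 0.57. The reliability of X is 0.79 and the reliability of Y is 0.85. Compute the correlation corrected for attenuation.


r_corrected = rxy / sqrt(rxx * ryy)
= 0.57 / sqrt(0.79 * 0.85)
= 0.57 / sqrt(0.6715)
= 0.57 / 0.819451
r_corrected = 0.6956

0.6956


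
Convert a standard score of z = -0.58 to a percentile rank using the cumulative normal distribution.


CDF(z) = 0.5 * (1 + erf(z/sqrt(2)))
erf(-0.4101) = -0.4381
CDF = 0.281
Percentile rank = 0.281 * 100 = 28.1

28.1


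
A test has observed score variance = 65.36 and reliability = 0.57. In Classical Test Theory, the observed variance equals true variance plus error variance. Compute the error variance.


var_true = rxx * var_obs = 0.57 * 65.36 = 37.2552
var_error = var_obs - var_true
var_error = 65.36 - 37.2552
var_error = 28.1048

28.1048


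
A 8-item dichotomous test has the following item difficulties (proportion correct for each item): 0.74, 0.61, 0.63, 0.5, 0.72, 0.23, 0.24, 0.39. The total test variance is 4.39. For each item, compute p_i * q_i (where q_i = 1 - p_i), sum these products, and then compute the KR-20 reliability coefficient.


For each item, compute p_i * q_i:
  Item 1: 0.74 * 0.26 = 0.1924
  Item 2: 0.61 * 0.39 = 0.2379
  Item 3: 0.63 * 0.37 = 0.2331
  Item 4: 0.5 * 0.5 = 0.25
  Item 5: 0.72 * 0.28 = 0.2016
  Item 6: 0.23 * 0.77 = 0.1771
  Item 7: 0.24 * 0.76 = 0.1824
  Item 8: 0.39 * 0.61 = 0.2379
Sum(p_i * q_i) = 0.1924 + 0.2379 + 0.2331 + 0.25 + 0.2016 + 0.1771 + 0.1824 + 0.2379 = 1.7124
KR-20 = (k/(k-1)) * (1 - Sum(p_i*q_i) / Var_total)
= (8/7) * (1 - 1.7124/4.39)
= 1.1429 * 0.6099
KR-20 = 0.6971

0.6971


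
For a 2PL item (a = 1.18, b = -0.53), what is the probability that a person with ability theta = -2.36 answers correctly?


a*(theta - b) = 1.18 * (-2.36 - -0.53) = -2.1594
exp(--2.1594) = 8.6659
P = 1 / (1 + 8.6659)
P = 0.1035

0.1035


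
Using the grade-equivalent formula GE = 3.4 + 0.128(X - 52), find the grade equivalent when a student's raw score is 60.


raw - median = 60 - 52 = 8
slope * diff = 0.128 * 8 = 1.024
GE = 3.4 + 1.024
GE = 4.424

4.424


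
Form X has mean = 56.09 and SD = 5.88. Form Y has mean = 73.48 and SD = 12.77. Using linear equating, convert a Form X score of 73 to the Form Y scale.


slope = SD_Y / SD_X = 12.77 / 5.88 ~ 2.1718
intercept = mean_Y - slope * mean_X = 73.48 - (12.77 / 5.88) * 56.09 ~ -48.3345
Y = slope * X + intercept. To avoid rounding drift from the rounded slope/intercept, evaluate the equivalent form Y = mean_Y + SD_Y * (X - mean_X) / SD_X at full precision:
Y = 73.48 + 12.77 * (73 - 56.09) / 5.88
Y = 73.48 + 12.77 * 16.91 / 5.88
Y = 73.48 + 215.9407 / 5.88
Y = 73.48 + 36.7246
Y = 110.2046

110.2046


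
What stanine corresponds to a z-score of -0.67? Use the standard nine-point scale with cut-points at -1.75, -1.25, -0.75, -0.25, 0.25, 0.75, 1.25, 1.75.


Stanine boundaries: [-1.75, -1.25, -0.75, -0.25, 0.25, 0.75, 1.25, 1.75]
z = -0.67
Check each boundary:
  z >= -1.75 -> could be stanine 2
  z >= -1.25 -> could be stanine 3
  z >= -0.75 -> could be stanine 4
  z < -0.25
  z < 0.25
  z < 0.75
  z < 1.25
  z < 1.75
Highest qualifying boundary gives stanine = 4

4


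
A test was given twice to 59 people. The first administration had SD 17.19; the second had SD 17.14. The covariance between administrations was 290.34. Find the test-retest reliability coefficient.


r = cov(X,Y) / (SD_X * SD_Y)
r = 290.34 / (17.19 * 17.14)
r = 290.34 / 294.6366
r = 0.9854

0.9854


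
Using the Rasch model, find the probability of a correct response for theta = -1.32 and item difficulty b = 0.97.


theta - b = -1.32 - 0.97 = -2.29
exp(-(theta - b)) = exp(2.29) = 9.8749
P = 1 / (1 + 9.8749)
P = 0.092

0.092


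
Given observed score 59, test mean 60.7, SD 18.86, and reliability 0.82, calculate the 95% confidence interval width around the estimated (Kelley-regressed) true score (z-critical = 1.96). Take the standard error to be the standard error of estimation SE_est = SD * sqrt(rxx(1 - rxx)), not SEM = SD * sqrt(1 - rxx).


True score estimate = 0.82*59 + 0.18*60.7 = 59.306
SE_est = SD * sqrt(rxx * (1 - rxx)) = 18.86 * sqrt(0.82 * 0.18) = 18.86 * sqrt(0.1476) = 7.245775
CI = T_est +/- z * SE_est, so width = 2 * z * SE_est = 2 * 1.96 * 7.245775
Width = 28.4034

28.4034


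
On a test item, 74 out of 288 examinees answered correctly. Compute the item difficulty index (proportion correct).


Item difficulty p = number correct / total examinees
p = 74 / 288
p = 0.2569

0.2569


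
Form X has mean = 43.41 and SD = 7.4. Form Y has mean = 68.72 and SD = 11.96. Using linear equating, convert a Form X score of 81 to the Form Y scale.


slope = SD_Y / SD_X = 11.96 / 7.4 ~ 1.6162
intercept = mean_Y - slope * mean_X = 68.72 - (11.96 / 7.4) * 43.41 ~ -1.4399
Y = slope * X + intercept. To avoid rounding drift from the rounded slope/intercept, evaluate the equivalent form Y = mean_Y + SD_Y * (X - mean_X) / SD_X at full precision:
Y = 68.72 + 11.96 * (81 - 43.41) / 7.4
Y = 68.72 + 11.96 * 37.59 / 7.4
Y = 68.72 + 449.5764 / 7.4
Y = 68.72 + 60.7536
Y = 129.4736

129.4736


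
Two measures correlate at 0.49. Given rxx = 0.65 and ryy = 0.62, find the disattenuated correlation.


r_corrected = rxy / sqrt(rxx * ryy)
= 0.49 / sqrt(0.65 * 0.62)
= 0.49 / sqrt(0.403)
= 0.49 / 0.634823
r_corrected = 0.7719

0.7719


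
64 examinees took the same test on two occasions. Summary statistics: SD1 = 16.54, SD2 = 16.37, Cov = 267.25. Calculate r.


r = cov(X,Y) / (SD_X * SD_Y)
r = 267.25 / (16.54 * 16.37)
r = 267.25 / 270.7598
r = 0.987

0.987


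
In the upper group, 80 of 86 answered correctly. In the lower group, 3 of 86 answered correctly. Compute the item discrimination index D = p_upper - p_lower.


p_upper = 80/86 = 0.9302
p_lower = 3/86 = 0.0349
D = 0.9302 - 0.0349 = 0.8953

0.8953


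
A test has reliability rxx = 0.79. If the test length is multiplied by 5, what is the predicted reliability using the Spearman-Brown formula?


r_new = (n * rxx) / (1 + (n-1) * rxx)
r_new = (5 * 0.79) / (1 + 4 * 0.79)
r_new = 3.95 / 4.16
r_new = 0.9495

0.9495


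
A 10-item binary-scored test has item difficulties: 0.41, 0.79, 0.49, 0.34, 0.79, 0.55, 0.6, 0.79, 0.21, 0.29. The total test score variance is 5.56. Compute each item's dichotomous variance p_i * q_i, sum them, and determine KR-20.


For each item, compute p_i * q_i:
  Item 1: 0.41 * 0.59 = 0.2419
  Item 2: 0.79 * 0.21 = 0.1659
  Item 3: 0.49 * 0.51 = 0.2499
  Item 4: 0.34 * 0.66 = 0.2244
  Item 5: 0.79 * 0.21 = 0.1659
  Item 6: 0.55 * 0.45 = 0.2475
  Item 7: 0.6 * 0.4 = 0.24
  Item 8: 0.79 * 0.21 = 0.1659
  Item 9: 0.21 * 0.79 = 0.1659
  Item 10: 0.29 * 0.71 = 0.2059
Sum(p_i * q_i) = 0.2419 + 0.1659 + 0.2499 + 0.2244 + 0.1659 + 0.2475 + 0.24 + 0.1659 + 0.1659 + 0.2059 = 2.0732
KR-20 = (k/(k-1)) * (1 - Sum(p_i*q_i) / Var_total)
= (10/9) * (1 - 2.0732/5.56)
= 1.1111 * 0.6271
KR-20 = 0.6968

0.6968


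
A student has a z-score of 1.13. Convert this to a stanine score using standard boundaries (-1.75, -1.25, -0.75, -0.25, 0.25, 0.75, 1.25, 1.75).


Stanine boundaries: [-1.75, -1.25, -0.75, -0.25, 0.25, 0.75, 1.25, 1.75]
z = 1.13
Check each boundary:
  z >= -1.75 -> could be stanine 2
  z >= -1.25 -> could be stanine 3
  z >= -0.75 -> could be stanine 4
  z >= -0.25 -> could be stanine 5
  z >= 0.25 -> could be stanine 6
  z >= 0.75 -> could be stanine 7
  z < 1.25
  z < 1.75
Highest qualifying boundary gives stanine = 7

7


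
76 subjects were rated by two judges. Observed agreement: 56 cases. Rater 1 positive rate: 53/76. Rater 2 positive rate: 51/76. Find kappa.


P_o = 56/76 = 0.736842
P_e = (53*51 + 23*25) / 5776 = 0.567521
kappa = (P_o - P_e) / (1 - P_e)
kappa = (0.736842 - 0.567521) / (1 - 0.567521)
kappa = 0.3915

0.3915


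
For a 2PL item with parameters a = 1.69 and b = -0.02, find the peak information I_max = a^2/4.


For 2PL, max info at theta = b = -0.02
I_max = a^2 / 4 = 1.69^2 / 4
= 2.8561 / 4
I_max = 0.714

0.714


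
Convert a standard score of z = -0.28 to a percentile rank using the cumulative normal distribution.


CDF(z) = 0.5 * (1 + erf(z/sqrt(2)))
erf(-0.198) = -0.2205
CDF = 0.3897
Percentile rank = 0.3897 * 100 = 38.97

38.97


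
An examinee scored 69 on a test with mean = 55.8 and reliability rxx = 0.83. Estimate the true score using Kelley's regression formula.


T_est = rxx * X + (1 - rxx) * mean
T_est = 0.83 * 69 + 0.17 * 55.8
T_est = 57.27 + 9.486
T_est = 66.756

66.756


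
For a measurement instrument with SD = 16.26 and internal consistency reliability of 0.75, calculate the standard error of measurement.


SEM = SD * sqrt(1 - rxx)
SEM = 16.26 * sqrt(1 - 0.75)
SEM = 16.26 * sqrt(0.25) = 16.26 * 0.5
SEM = 8.13

8.13


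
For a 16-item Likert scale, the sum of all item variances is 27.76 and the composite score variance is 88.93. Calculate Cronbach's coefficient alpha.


alpha = (k/(k-1)) * (1 - sum(si^2)/s_total^2)
= (16/15) * (1 - 27.76/88.93)
alpha = 0.7337

0.7337


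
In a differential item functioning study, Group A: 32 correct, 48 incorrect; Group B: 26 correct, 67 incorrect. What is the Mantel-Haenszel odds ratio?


Odds_A = 32/48 = 0.6667
Odds_B = 26/67 = 0.3881
OR = Odds_A / Odds_B = 0.6667 / 0.3881
Exactly, OR = (32 * 67) / (48 * 26) = 2144 / 1248
OR = 1.7179

1.7179


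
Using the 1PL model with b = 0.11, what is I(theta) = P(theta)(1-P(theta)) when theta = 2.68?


P = 1/(1+exp(-(2.68-0.11))) = 0.9289
I = P*(1-P) = 0.9289 * 0.0711
I = 0.066

0.066


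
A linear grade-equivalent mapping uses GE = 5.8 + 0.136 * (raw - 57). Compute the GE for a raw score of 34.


raw - median = 34 - 57 = -23
slope * diff = 0.136 * -23 = -3.128
GE = 5.8 + -3.128
GE = 2.672

2.672


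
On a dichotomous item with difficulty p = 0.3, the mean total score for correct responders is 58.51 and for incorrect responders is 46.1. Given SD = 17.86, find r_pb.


q = 1 - p = 0.7
rpb = ((M1 - M0) / SD) * sqrt(p * q)
rpb = ((58.51 - 46.1) / 17.86) * sqrt(0.3 * 0.7)
rpb = 0.3184

0.3184


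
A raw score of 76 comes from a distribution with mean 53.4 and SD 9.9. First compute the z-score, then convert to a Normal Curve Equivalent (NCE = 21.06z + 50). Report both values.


z = (X - mean) / SD = (76 - 53.4) / 9.9
z = 22.6 / 9.9
z = 2.2828
NCE = NCE = 21.06z + 50
Carry z at full precision (z = 22.6 / 9.9) into the conversion:
NCE = 21.06 * (22.6 / 9.9) + 50 = 475.956 / 9.9 + 50
NCE = 48.0764 + 50
NCE = 98.0764

98.0764


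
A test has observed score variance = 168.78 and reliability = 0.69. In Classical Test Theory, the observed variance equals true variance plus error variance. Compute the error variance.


var_true = rxx * var_obs = 0.69 * 168.78 = 116.4582
var_error = var_obs - var_true
var_error = 168.78 - 116.4582
var_error = 52.3218

52.3218


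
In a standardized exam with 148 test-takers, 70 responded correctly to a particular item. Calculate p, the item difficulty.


Item difficulty p = number correct / total examinees
p = 70 / 148
p = 0.473

0.473


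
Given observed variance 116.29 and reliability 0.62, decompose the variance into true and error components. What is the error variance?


var_true = rxx * var_obs = 0.62 * 116.29 = 72.0998
var_error = var_obs - var_true
var_error = 116.29 - 72.0998
var_error = 44.1902

44.1902


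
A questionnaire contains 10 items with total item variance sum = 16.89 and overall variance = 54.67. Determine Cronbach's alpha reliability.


alpha = (k/(k-1)) * (1 - sum(si^2)/s_total^2)
= (10/9) * (1 - 16.89/54.67)
alpha = 0.7678

0.7678


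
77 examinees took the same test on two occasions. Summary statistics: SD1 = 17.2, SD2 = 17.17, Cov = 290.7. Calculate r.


r = cov(X,Y) / (SD_X * SD_Y)
r = 290.7 / (17.2 * 17.17)
r = 290.7 / 295.324
r = 0.9843

0.9843


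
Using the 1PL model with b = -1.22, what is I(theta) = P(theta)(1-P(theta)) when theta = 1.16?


P = 1/(1+exp(-(1.16--1.22))) = 0.9153
I = P*(1-P) = 0.9153 * 0.0847
I = 0.0775

0.0775


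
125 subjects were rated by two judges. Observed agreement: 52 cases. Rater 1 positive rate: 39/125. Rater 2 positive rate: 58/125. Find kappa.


P_o = 52/125 = 0.416
P_e = (39*58 + 86*67) / 15625 = 0.513536
kappa = (P_o - P_e) / (1 - P_e)
kappa = (0.416 - 0.513536) / (1 - 0.513536)
kappa = -0.2005

-0.2005


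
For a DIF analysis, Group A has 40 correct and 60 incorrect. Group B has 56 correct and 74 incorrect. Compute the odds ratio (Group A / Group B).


Odds_A = 40/60 = 0.6667
Odds_B = 56/74 = 0.7568
OR = Odds_A / Odds_B = 0.6667 / 0.7568
Exactly, OR = (40 * 74) / (60 * 56) = 2960 / 3360
OR = 0.881

0.881


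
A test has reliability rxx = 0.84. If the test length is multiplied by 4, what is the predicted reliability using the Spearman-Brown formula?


r_new = (n * rxx) / (1 + (n-1) * rxx)
r_new = (4 * 0.84) / (1 + 3 * 0.84)
r_new = 3.36 / 3.52
r_new = 0.9545

0.9545


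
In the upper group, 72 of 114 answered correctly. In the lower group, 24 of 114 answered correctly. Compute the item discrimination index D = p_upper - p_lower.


p_upper = 72/114 = 0.6316
p_lower = 24/114 = 0.2105
D = 0.6316 - 0.2105 = 0.4211

0.4211


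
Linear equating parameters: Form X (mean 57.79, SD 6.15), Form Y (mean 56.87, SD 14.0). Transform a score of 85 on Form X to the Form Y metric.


slope = SD_Y / SD_X = 14.0 / 6.15 ~ 2.2764
intercept = mean_Y - slope * mean_X = 56.87 - (14.0 / 6.15) * 57.79 ~ -74.6845
Y = slope * X + intercept. To avoid rounding drift from the rounded slope/intercept, evaluate the equivalent form Y = mean_Y + SD_Y * (X - mean_X) / SD_X at full precision:
Y = 56.87 + 14.0 * (85 - 57.79) / 6.15
Y = 56.87 + 14.0 * 27.21 / 6.15
Y = 56.87 + 380.94 / 6.15
Y = 56.87 + 61.9415
Y = 118.8115

118.8115


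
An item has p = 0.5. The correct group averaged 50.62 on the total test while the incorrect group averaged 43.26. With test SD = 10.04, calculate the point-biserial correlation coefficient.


q = 1 - p = 0.5
rpb = ((M1 - M0) / SD) * sqrt(p * q)
rpb = ((50.62 - 43.26) / 10.04) * sqrt(0.5 * 0.5)
rpb = 0.3665

0.3665


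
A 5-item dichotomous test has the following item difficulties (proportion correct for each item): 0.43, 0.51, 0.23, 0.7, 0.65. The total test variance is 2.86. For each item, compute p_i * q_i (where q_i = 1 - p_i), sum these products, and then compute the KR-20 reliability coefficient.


For each item, compute p_i * q_i:
  Item 1: 0.43 * 0.57 = 0.2451
  Item 2: 0.51 * 0.49 = 0.2499
  Item 3: 0.23 * 0.77 = 0.1771
  Item 4: 0.7 * 0.3 = 0.21
  Item 5: 0.65 * 0.35 = 0.2275
Sum(p_i * q_i) = 0.2451 + 0.2499 + 0.1771 + 0.21 + 0.2275 = 1.1096
KR-20 = (k/(k-1)) * (1 - Sum(p_i*q_i) / Var_total)
= (5/4) * (1 - 1.1096/2.86)
= 1.25 * 0.612
KR-20 = 0.765

0.765


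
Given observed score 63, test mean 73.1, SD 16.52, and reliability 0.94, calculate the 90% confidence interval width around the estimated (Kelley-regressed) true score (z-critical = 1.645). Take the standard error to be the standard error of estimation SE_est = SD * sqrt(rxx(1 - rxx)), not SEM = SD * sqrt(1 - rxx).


True score estimate = 0.94*63 + 0.06*73.1 = 63.606
SE_est = SD * sqrt(rxx * (1 - rxx)) = 16.52 * sqrt(0.94 * 0.06) = 16.52 * sqrt(0.0564) = 3.923283
CI = T_est +/- z * SE_est, so width = 2 * z * SE_est = 2 * 1.645 * 3.923283
Width = 12.9076

12.9076


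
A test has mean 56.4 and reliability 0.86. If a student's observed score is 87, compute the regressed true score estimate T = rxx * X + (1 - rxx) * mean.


T_est = rxx * X + (1 - rxx) * mean
T_est = 0.86 * 87 + 0.14 * 56.4
T_est = 74.82 + 7.896
T_est = 82.716

82.716


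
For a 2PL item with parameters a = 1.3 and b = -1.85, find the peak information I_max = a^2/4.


For 2PL, max info at theta = b = -1.85
I_max = a^2 / 4 = 1.3^2 / 4
= 1.69 / 4
I_max = 0.4225

0.4225


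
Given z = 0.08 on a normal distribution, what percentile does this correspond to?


CDF(z) = 0.5 * (1 + erf(z/sqrt(2)))
erf(0.0566) = 0.0638
CDF = 0.5319
Percentile rank = 0.5319 * 100 = 53.19

53.19


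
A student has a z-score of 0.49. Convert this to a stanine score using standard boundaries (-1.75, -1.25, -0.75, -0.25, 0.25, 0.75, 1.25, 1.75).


Stanine boundaries: [-1.75, -1.25, -0.75, -0.25, 0.25, 0.75, 1.25, 1.75]
z = 0.49
Check each boundary:
  z >= -1.75 -> could be stanine 2
  z >= -1.25 -> could be stanine 3
  z >= -0.75 -> could be stanine 4
  z >= -0.25 -> could be stanine 5
  z >= 0.25 -> could be stanine 6
  z < 0.75
  z < 1.25
  z < 1.75
Highest qualifying boundary gives stanine = 6

6


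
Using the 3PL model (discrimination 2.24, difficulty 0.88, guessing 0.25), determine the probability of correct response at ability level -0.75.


logit = 2.24*(-0.75 - 0.88) = -3.6512
P* = 1/(1 + exp(--3.6512)) = 0.0253
P = 0.25 + (1 - 0.25) * 0.0253
P = 0.269

0.269


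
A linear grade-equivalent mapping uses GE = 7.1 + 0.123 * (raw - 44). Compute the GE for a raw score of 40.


raw - median = 40 - 44 = -4
slope * diff = 0.123 * -4 = -0.492
GE = 7.1 + -0.492
GE = 6.608

6.608


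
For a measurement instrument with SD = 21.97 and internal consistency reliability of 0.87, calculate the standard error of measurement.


SEM = SD * sqrt(1 - rxx)
SEM = 21.97 * sqrt(1 - 0.87)
SEM = 21.97 * sqrt(0.13) = 21.97 * 0.360555
SEM = 7.9214

7.9214


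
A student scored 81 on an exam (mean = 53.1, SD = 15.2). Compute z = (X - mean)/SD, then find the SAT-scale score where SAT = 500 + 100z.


z = (X - mean) / SD = (81 - 53.1) / 15.2
z = 27.9 / 15.2
z = 1.8355
SAT-scale = SAT = 500 + 100z
Carry z at full precision (z = 27.9 / 15.2) into the conversion:
SAT-scale = 500 + 100 * (27.9 / 15.2) = 500 + 2790 / 15.2
SAT-scale = 500 + 183.5526
SAT-scale = 683.5526

683.5526


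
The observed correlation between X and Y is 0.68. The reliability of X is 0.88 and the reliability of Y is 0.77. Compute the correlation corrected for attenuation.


r_corrected = rxy / sqrt(rxx * ryy)
= 0.68 / sqrt(0.88 * 0.77)
= 0.68 / sqrt(0.6776)
= 0.68 / 0.823165
r_corrected = 0.8261

0.8261


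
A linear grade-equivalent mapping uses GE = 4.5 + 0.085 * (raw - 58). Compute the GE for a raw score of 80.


raw - median = 80 - 58 = 22
slope * diff = 0.085 * 22 = 1.87
GE = 4.5 + 1.87
GE = 6.37

6.37


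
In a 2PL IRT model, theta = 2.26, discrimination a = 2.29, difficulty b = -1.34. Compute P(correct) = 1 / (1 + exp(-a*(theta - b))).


a*(theta - b) = 2.29 * (2.26 - -1.34) = 8.244
exp(-8.244) = 0.0003
P = 1 / (1 + 0.0003)
P = 0.9997

0.9997


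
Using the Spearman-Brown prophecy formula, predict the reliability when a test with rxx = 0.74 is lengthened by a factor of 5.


r_new = (n * rxx) / (1 + (n-1) * rxx)
r_new = (5 * 0.74) / (1 + 4 * 0.74)
r_new = 3.7 / 3.96
r_new = 0.9343

0.9343


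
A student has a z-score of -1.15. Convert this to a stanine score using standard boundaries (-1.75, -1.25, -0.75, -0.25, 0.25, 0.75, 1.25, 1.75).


Stanine boundaries: [-1.75, -1.25, -0.75, -0.25, 0.25, 0.75, 1.25, 1.75]
z = -1.15
Check each boundary:
  z >= -1.75 -> could be stanine 2
  z >= -1.25 -> could be stanine 3
  z < -0.75
  z < -0.25
  z < 0.25
  z < 0.75
  z < 1.25
  z < 1.75
Highest qualifying boundary gives stanine = 3

3


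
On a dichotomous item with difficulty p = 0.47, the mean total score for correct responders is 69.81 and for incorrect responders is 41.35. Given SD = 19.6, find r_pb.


q = 1 - p = 0.53
rpb = ((M1 - M0) / SD) * sqrt(p * q)
rpb = ((69.81 - 41.35) / 19.6) * sqrt(0.47 * 0.53)
rpb = 0.7247

0.7247


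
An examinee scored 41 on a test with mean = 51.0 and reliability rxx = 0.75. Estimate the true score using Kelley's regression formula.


T_est = rxx * X + (1 - rxx) * mean
T_est = 0.75 * 41 + 0.25 * 51.0
T_est = 30.75 + 12.75
T_est = 43.5

43.5


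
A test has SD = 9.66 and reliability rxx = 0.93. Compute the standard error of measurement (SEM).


SEM = SD * sqrt(1 - rxx)
SEM = 9.66 * sqrt(1 - 0.93)
SEM = 9.66 * sqrt(0.07) = 9.66 * 0.264575
SEM = 2.5558

2.5558


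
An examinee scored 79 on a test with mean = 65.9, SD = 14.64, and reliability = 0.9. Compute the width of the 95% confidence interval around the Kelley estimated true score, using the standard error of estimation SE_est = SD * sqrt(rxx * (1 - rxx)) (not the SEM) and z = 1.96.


True score estimate = 0.9*79 + 0.1*65.9 = 77.69
SE_est = SD * sqrt(rxx * (1 - rxx)) = 14.64 * sqrt(0.9 * 0.1) = 14.64 * sqrt(0.09) = 4.392
CI = T_est +/- z * SE_est, so width = 2 * z * SE_est = 2 * 1.96 * 4.392
Width = 17.2166

17.2166


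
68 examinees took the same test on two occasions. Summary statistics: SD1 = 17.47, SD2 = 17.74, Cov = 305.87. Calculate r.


r = cov(X,Y) / (SD_X * SD_Y)
r = 305.87 / (17.47 * 17.74)
r = 305.87 / 309.9178
r = 0.9869

0.9869


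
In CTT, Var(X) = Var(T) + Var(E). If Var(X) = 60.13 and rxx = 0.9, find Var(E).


var_true = rxx * var_obs = 0.9 * 60.13 = 54.117
var_error = var_obs - var_true
var_error = 60.13 - 54.117
var_error = 6.013

6.013


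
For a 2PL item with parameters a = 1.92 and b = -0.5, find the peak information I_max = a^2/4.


For 2PL, max info at theta = b = -0.5
I_max = a^2 / 4 = 1.92^2 / 4
= 3.6864 / 4
I_max = 0.9216

0.9216


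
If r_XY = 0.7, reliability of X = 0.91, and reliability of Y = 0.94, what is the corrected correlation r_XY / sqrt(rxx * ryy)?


r_corrected = rxy / sqrt(rxx * ryy)
= 0.7 / sqrt(0.91 * 0.94)
= 0.7 / sqrt(0.8554)
= 0.7 / 0.924878
r_corrected = 0.7569

0.7569


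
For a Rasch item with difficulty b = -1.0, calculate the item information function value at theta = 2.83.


P = 1/(1+exp(-(2.83--1.0))) = 0.9788
I = P*(1-P) = 0.9788 * 0.0212
I = 0.0208

0.0208


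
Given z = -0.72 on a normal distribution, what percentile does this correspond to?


CDF(z) = 0.5 * (1 + erf(z/sqrt(2)))
erf(-0.5091) = -0.5285
CDF = 0.2358
Percentile rank = 0.2358 * 100 = 23.58

23.58


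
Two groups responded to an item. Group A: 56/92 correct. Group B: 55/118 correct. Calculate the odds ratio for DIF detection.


Odds_A = 56/36 = 1.5556
Odds_B = 55/63 = 0.873
OR = Odds_A / Odds_B = 1.5556 / 0.873
Exactly, OR = (56 * 63) / (36 * 55) = 3528 / 1980
OR = 1.7818

1.7818


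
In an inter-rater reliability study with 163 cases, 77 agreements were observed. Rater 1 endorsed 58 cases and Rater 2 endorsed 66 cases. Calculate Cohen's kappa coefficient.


P_o = 77/163 = 0.472393
P_e = (58*66 + 105*97) / 26569 = 0.527419
kappa = (P_o - P_e) / (1 - P_e)
kappa = (0.472393 - 0.527419) / (1 - 0.527419)
kappa = -0.1164

-0.1164


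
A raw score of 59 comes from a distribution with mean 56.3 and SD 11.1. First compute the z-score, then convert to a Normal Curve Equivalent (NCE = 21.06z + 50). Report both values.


z = (X - mean) / SD = (59 - 56.3) / 11.1
z = 2.7 / 11.1
z = 0.2432
NCE = NCE = 21.06z + 50
Carry z at full precision (z = 2.7 / 11.1) into the conversion:
NCE = 21.06 * (2.7 / 11.1) + 50 = 56.862 / 11.1 + 50
NCE = 5.1227 + 50
NCE = 55.1227

55.1227


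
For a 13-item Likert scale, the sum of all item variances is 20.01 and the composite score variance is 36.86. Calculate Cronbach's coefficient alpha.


alpha = (k/(k-1)) * (1 - sum(si^2)/s_total^2)
= (13/12) * (1 - 20.01/36.86)
alpha = 0.4952

0.4952


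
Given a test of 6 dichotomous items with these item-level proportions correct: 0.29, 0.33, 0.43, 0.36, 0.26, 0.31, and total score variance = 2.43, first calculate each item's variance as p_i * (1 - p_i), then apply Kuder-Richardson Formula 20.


For each item, compute p_i * q_i:
  Item 1: 0.29 * 0.71 = 0.2059
  Item 2: 0.33 * 0.67 = 0.2211
  Item 3: 0.43 * 0.57 = 0.2451
  Item 4: 0.36 * 0.64 = 0.2304
  Item 5: 0.26 * 0.74 = 0.1924
  Item 6: 0.31 * 0.69 = 0.2139
Sum(p_i * q_i) = 0.2059 + 0.2211 + 0.2451 + 0.2304 + 0.1924 + 0.2139 = 1.3088
KR-20 = (k/(k-1)) * (1 - Sum(p_i*q_i) / Var_total)
= (6/5) * (1 - 1.3088/2.43)
= 1.2 * 0.4614
KR-20 = 0.5537

0.5537


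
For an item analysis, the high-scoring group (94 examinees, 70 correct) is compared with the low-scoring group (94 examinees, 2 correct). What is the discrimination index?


p_upper = 70/94 = 0.7447
p_lower = 2/94 = 0.0213
D = 0.7447 - 0.0213 = 0.7234

0.7234


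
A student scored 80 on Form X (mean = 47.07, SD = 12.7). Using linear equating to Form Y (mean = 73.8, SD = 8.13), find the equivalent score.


slope = SD_Y / SD_X = 8.13 / 12.7 ~ 0.6402
intercept = mean_Y - slope * mean_X = 73.8 - (8.13 / 12.7) * 47.07 ~ 43.6678
Y = slope * X + intercept. To avoid rounding drift from the rounded slope/intercept, evaluate the equivalent form Y = mean_Y + SD_Y * (X - mean_X) / SD_X at full precision:
Y = 73.8 + 8.13 * (80 - 47.07) / 12.7
Y = 73.8 + 8.13 * 32.93 / 12.7
Y = 73.8 + 267.7209 / 12.7
Y = 73.8 + 21.0804
Y = 94.8804

94.8804


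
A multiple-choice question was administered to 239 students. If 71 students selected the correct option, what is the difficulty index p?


Item difficulty p = number correct / total examinees
p = 71 / 239
p = 0.2971

0.2971


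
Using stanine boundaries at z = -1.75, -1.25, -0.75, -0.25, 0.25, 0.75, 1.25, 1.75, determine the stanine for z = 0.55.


Stanine boundaries: [-1.75, -1.25, -0.75, -0.25, 0.25, 0.75, 1.25, 1.75]
z = 0.55
Check each boundary:
  z >= -1.75 -> could be stanine 2
  z >= -1.25 -> could be stanine 3
  z >= -0.75 -> could be stanine 4
  z >= -0.25 -> could be stanine 5
  z >= 0.25 -> could be stanine 6
  z < 0.75
  z < 1.25
  z < 1.75
Highest qualifying boundary gives stanine = 6

6


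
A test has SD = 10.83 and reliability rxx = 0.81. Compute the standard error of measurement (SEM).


SEM = SD * sqrt(1 - rxx)
SEM = 10.83 * sqrt(1 - 0.81)
SEM = 10.83 * sqrt(0.19) = 10.83 * 0.43589
SEM = 4.7207

4.7207


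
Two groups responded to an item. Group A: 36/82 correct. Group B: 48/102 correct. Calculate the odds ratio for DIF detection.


Odds_A = 36/46 = 0.7826
Odds_B = 48/54 = 0.8889
OR = Odds_A / Odds_B = 0.7826 / 0.8889
Exactly, OR = (36 * 54) / (46 * 48) = 1944 / 2208
OR = 0.8804

0.8804


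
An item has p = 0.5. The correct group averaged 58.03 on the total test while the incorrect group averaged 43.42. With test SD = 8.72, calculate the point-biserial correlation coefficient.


q = 1 - p = 0.5
rpb = ((M1 - M0) / SD) * sqrt(p * q)
rpb = ((58.03 - 43.42) / 8.72) * sqrt(0.5 * 0.5)
rpb = 0.8377

0.8377


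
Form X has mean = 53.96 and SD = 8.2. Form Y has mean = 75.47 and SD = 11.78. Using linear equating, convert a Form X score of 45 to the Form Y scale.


slope = SD_Y / SD_X = 11.78 / 8.2 ~ 1.4366
intercept = mean_Y - slope * mean_X = 75.47 - (11.78 / 8.2) * 53.96 ~ -2.0481
Y = slope * X + intercept. To avoid rounding drift from the rounded slope/intercept, evaluate the equivalent form Y = mean_Y + SD_Y * (X - mean_X) / SD_X at full precision:
Y = 75.47 + 11.78 * (45 - 53.96) / 8.2
Y = 75.47 - 11.78 * 8.96 / 8.2
Y = 75.47 - 105.5488 / 8.2
Y = 75.47 - 12.8718
Y = 62.5982

62.5982


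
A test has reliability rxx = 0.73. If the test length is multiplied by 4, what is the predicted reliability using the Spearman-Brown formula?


r_new = (n * rxx) / (1 + (n-1) * rxx)
r_new = (4 * 0.73) / (1 + 3 * 0.73)
r_new = 2.92 / 3.19
r_new = 0.9154

0.9154


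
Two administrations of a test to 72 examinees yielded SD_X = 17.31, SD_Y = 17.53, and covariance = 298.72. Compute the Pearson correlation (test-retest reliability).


r = cov(X,Y) / (SD_X * SD_Y)
r = 298.72 / (17.31 * 17.53)
r = 298.72 / 303.4443
r = 0.9844

0.9844


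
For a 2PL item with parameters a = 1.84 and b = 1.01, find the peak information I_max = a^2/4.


For 2PL, max info at theta = b = 1.01
I_max = a^2 / 4 = 1.84^2 / 4
= 3.3856 / 4
I_max = 0.8464

0.8464


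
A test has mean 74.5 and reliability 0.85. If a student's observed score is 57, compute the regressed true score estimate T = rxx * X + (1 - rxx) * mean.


T_est = rxx * X + (1 - rxx) * mean
T_est = 0.85 * 57 + 0.15 * 74.5
T_est = 48.45 + 11.175
T_est = 59.625

59.625


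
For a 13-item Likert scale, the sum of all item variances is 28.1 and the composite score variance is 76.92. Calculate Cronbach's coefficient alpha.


alpha = (k/(k-1)) * (1 - sum(si^2)/s_total^2)
= (13/12) * (1 - 28.1/76.92)
alpha = 0.6876

0.6876


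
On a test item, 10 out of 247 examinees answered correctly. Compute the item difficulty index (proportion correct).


Item difficulty p = number correct / total examinees
p = 10 / 247
p = 0.0405

0.0405


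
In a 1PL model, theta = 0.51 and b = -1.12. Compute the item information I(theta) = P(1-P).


P = 1/(1+exp(-(0.51--1.12))) = 0.8362
I = P*(1-P) = 0.8362 * 0.1638
I = 0.137

0.137


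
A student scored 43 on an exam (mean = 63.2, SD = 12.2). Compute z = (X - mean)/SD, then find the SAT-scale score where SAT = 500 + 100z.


z = (X - mean) / SD = (43 - 63.2) / 12.2
z = -20.2 / 12.2
z = -1.6557
SAT-scale = SAT = 500 + 100z
Carry z at full precision (z = -20.2 / 12.2) into the conversion:
SAT-scale = 500 + 100 * (-20.2 / 12.2) = 500 + -2020 / 12.2
SAT-scale = 500 + -165.5738
SAT-scale = 334.4262

334.4262
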